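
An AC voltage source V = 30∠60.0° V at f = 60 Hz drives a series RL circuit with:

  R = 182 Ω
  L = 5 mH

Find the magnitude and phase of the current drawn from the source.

Step 1 — Angular frequency: ω = 2π·f = 2π·60 = 377 rad/s.
Step 2 — Component impedances:
  R: Z = R = 182 Ω
  L: Z = jωL = j·377·0.005 = 0 + j1.885 Ω
Step 3 — Series combination: Z_total = R + L = 182 + j1.885 Ω = 182∠0.6° Ω.
Step 4 — Source phasor: V = 30∠60.0° V = 15 + j25.98 V.
Step 5 — Ohm's law: I = V / Z_total = (15 + j25.98) / (182 + j1.885) = 0.08389 + j0.1419 A.
Step 6 — Convert to polar: |I| = 0.1648 A, ∠I = 59.4°.

I = 0.1648∠59.4° A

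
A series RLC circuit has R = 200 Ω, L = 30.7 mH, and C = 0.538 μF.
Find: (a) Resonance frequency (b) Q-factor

Step 1 — Resonance condition Im(Z)=0 gives ω₀ = 1/√(LC).
Step 2 — ω₀ = 1/√(0.0307·5.38e-07) = 7781 rad/s.
Step 3 — f₀ = ω₀/(2π) = 1238 Hz.
Step 4 — Series Q: Q = ω₀L/R = 7781·0.0307/200 = 1.194.

(a) f₀ = 1238 Hz  (b) Q = 1.194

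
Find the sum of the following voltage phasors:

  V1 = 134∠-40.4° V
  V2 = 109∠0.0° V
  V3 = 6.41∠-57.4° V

Step 1 — Convert each phasor to rectangular form:
  V1 = 134·(cos(-40.4°) + j·sin(-40.4°)) = 102 - j86.85 V
  V2 = 109·(cos(0.0°) + j·sin(0.0°)) = 109 V
  V3 = 6.41·(cos(-57.4°) + j·sin(-57.4°)) = 3.454 - j5.4 V
Step 2 — Sum components: V_total = 214.5 - j92.25 V.
Step 3 — Convert to polar: |V_total| = 233.5 V, ∠V_total = -23.3°.

V_total = 233.5∠-23.3° V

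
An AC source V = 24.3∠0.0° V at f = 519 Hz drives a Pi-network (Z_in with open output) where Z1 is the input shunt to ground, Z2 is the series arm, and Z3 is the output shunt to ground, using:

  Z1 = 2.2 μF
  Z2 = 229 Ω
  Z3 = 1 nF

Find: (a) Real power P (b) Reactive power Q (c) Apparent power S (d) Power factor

Step 1 — Angular frequency: ω = 2π·f = 2π·519 = 3261 rad/s.
Step 2 — Component impedances:
  Z1: Z = 1/(jωC) = -j/(ω·C) = 0 - j139.4 Ω
  Z2: Z = R = 229 Ω
  Z3: Z = 1/(jωC) = -j/(ω·C) = 0 - j3.067e+05 Ω
Step 3 — With open output, the series arm Z2 and the output shunt Z3 appear in series to ground: Z2 + Z3 = 229 - j3.067e+05 Ω.
Step 4 — Parallel with input shunt Z1: Z_in = Z1 || (Z2 + Z3) = 4.727e-05 - j139.3 Ω = 139.3∠-90.0° Ω.
Step 5 — Source phasor: V = 24.3∠0.0° V = 24.3 V.
Step 6 — Current: I = V / Z = 5.917e-08 + j0.1744 A = 0.1744∠90.0° A.
Step 7 — Complex power: S = V·I* = 1.438e-06 - j4.238 VA.
Step 8 — Real power: P = Re(S) = 1.438e-06 W.
Step 9 — Reactive power: Q = Im(S) = -4.238 VAR.
Step 10 — Apparent power: |S| = 4.238 VA.
Step 11 — Power factor: PF = P/|S| = 3.393e-07 (leading).

(a) P = 1.438e-06 W  (b) Q = -4.238 VAR  (c) S = 4.238 VA  (d) PF = 3.393e-07 (leading)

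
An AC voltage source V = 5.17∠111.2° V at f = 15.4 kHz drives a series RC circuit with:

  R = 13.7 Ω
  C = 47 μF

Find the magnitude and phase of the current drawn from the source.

Step 1 — Angular frequency: ω = 2π·f = 2π·1.54e+04 = 9.676e+04 rad/s.
Step 2 — Component impedances:
  R: Z = R = 13.7 Ω
  C: Z = 1/(jωC) = -j/(ω·C) = 0 - j0.2199 Ω
Step 3 — Series combination: Z_total = R + C = 13.7 - j0.2199 Ω = 13.7∠-0.9° Ω.
Step 4 — Source phasor: V = 5.17∠111.2° V = -1.87 + j4.82 V.
Step 5 — Ohm's law: I = V / Z_total = (-1.87 + j4.82) / (13.7 - j0.2199) = -0.1421 + j0.3496 A.
Step 6 — Convert to polar: |I| = 0.3773 A, ∠I = 112.1°.

I = 0.3773∠112.1° A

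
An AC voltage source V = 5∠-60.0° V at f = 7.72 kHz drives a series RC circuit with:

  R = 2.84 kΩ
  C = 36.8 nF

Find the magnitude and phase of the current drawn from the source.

Step 1 — Angular frequency: ω = 2π·f = 2π·7720 = 4.851e+04 rad/s.
Step 2 — Component impedances:
  R: Z = R = 2840 Ω
  C: Z = 1/(jωC) = -j/(ω·C) = 0 - j560.2 Ω
Step 3 — Series combination: Z_total = R + C = 2840 - j560.2 Ω = 2895∠-11.2° Ω.
Step 4 — Source phasor: V = 5∠-60.0° V = 2.5 - j4.33 V.
Step 5 — Ohm's law: I = V / Z_total = (2.5 - j4.33) / (2840 - j560.2) = 0.001137 - j0.0013 A.
Step 6 — Convert to polar: |I| = 0.001727 A, ∠I = -48.8°.

I = 0.001727∠-48.8° A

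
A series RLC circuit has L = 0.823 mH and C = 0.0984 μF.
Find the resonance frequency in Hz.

Step 1 — Resonance condition Im(Z)=0 gives ω₀ = 1/√(LC).
Step 2 — ω₀ = 1/√(0.000823·9.84e-08) = 1.111e+05 rad/s.
Step 3 — f₀ = ω₀/(2π) = 1.769e+04 Hz.

f₀ = 1.769e+04 Hz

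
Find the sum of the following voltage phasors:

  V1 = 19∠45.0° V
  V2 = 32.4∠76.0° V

Step 1 — Convert each phasor to rectangular form:
  V1 = 19·(cos(45.0°) + j·sin(45.0°)) = 13.44 + j13.44 V
  V2 = 32.4·(cos(76.0°) + j·sin(76.0°)) = 7.838 + j31.44 V
Step 2 — Sum components: V_total = 21.27 + j44.87 V.
Step 3 — Convert to polar: |V_total| = 49.66 V, ∠V_total = 64.6°.

V_total = 49.66∠64.6° V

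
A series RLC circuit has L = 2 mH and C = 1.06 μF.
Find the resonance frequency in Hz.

Step 1 — Resonance condition Im(Z)=0 gives ω₀ = 1/√(LC).
Step 2 — ω₀ = 1/√(0.002·1.06e-06) = 2.172e+04 rad/s.
Step 3 — f₀ = ω₀/(2π) = 3457 Hz.

f₀ = 3457 Hz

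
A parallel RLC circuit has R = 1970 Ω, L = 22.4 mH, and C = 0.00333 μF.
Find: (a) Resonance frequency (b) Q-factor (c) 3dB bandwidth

Step 1 — Resonance: ω₀ = 1/√(LC) = 1/√(0.0224·3.33e-09) = 1.158e+05 rad/s.
Step 2 — f₀ = ω₀/(2π) = 1.843e+04 Hz.
Step 3 — Parallel Q: Q = R/(ω₀L) = 1970/(1.158e+05·0.0224) = 0.7596.
Step 4 — Bandwidth: Δω = ω₀/Q = 1.524e+05 rad/s; BW = Δω/(2π) = 2.426e+04 Hz.

(a) f₀ = 1.843e+04 Hz  (b) Q = 0.7596  (c) BW = 2.426e+04 Hz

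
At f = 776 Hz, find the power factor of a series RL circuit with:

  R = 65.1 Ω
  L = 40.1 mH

Step 1 — Angular frequency: ω = 2π·f = 2π·776 = 4876 rad/s.
Step 2 — Component impedances:
  R: Z = R = 65.1 Ω
  L: Z = jωL = j·4876·0.0401 = 0 + j195.5 Ω
Step 3 — Series combination: Z_total = R + L = 65.1 + j195.5 Ω = 206.1∠71.6° Ω.
Step 4 — Power factor: PF = cos(φ) = Re(Z)/|Z| = 65.1/206.1 = 0.3159.
Step 5 — Type: Im(Z) = 195.5 ⇒ lagging (phase φ = 71.6°).

PF = 0.3159 (lagging, φ = 71.6°)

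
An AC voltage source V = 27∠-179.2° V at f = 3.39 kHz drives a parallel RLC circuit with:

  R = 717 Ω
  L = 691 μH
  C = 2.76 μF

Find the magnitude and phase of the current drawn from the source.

Step 1 — Angular frequency: ω = 2π·f = 2π·3390 = 2.13e+04 rad/s.
Step 2 — Component impedances:
  R: Z = R = 717 Ω
  L: Z = jωL = j·2.13e+04·0.000691 = 0 + j14.72 Ω
  C: Z = 1/(jωC) = -j/(ω·C) = 0 - j17.01 Ω
Step 3 — Parallel combination: 1/Z_total = 1/R + 1/L + 1/C; Z_total = 16.26 + j106.8 Ω = 108∠81.3° Ω.
Step 4 — Source phasor: V = 27∠-179.2° V = -27 - j0.377 V.
Step 5 — Ohm's law: I = V / Z_total = (-27 - j0.377) / (16.26 + j106.8) = -0.0411 + j0.2466 A.
Step 6 — Convert to polar: |I| = 0.25 A, ∠I = 99.5°.

I = 0.25∠99.5° A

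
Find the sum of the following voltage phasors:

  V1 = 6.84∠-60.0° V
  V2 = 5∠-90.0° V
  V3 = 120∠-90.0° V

Step 1 — Convert each phasor to rectangular form:
  V1 = 6.84·(cos(-60.0°) + j·sin(-60.0°)) = 3.42 - j5.924 V
  V2 = 5·(cos(-90.0°) + j·sin(-90.0°)) = 0 - j5 V
  V3 = 120·(cos(-90.0°) + j·sin(-90.0°)) = 0 - j120 V
Step 2 — Sum components: V_total = 3.42 - j130.9 V.
Step 3 — Convert to polar: |V_total| = 131 V, ∠V_total = -88.5°.

V_total = 131∠-88.5° V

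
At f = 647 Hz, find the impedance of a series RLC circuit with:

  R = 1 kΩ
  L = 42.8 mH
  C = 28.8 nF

Step 1 — Angular frequency: ω = 2π·f = 2π·647 = 4065 rad/s.
Step 2 — Component impedances:
  R: Z = R = 1000 Ω
  L: Z = jωL = j·4065·0.0428 = 0 + j174 Ω
  C: Z = 1/(jωC) = -j/(ω·C) = 0 - j8541 Ω
Step 3 — Series combination: Z_total = R + L + C = 1000 - j8367 Ω = 8427∠-83.2° Ω.

Z = 1000 - j8367 Ω = 8427∠-83.2° Ω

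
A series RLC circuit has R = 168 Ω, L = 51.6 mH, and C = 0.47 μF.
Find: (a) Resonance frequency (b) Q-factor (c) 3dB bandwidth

Step 1 — Resonance condition Im(Z)=0 gives ω₀ = 1/√(LC).
Step 2 — ω₀ = 1/√(0.0516·4.7e-07) = 6421 rad/s.
Step 3 — f₀ = ω₀/(2π) = 1022 Hz.
Step 4 — Series Q: Q = ω₀L/R = 6421·0.0516/168 = 1.972.
Step 5 — 3dB bandwidth: Δω = ω₀/Q = 3256 rad/s; BW = Δω/(2π) = 518.2 Hz.

(a) f₀ = 1022 Hz  (b) Q = 1.972  (c) BW = 518.2 Hz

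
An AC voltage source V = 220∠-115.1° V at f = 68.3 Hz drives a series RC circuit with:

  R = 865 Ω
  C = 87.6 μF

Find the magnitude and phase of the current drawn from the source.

Step 1 — Angular frequency: ω = 2π·f = 2π·68.3 = 429.1 rad/s.
Step 2 — Component impedances:
  R: Z = R = 865 Ω
  C: Z = 1/(jωC) = -j/(ω·C) = 0 - j26.6 Ω
Step 3 — Series combination: Z_total = R + C = 865 - j26.6 Ω = 865.4∠-1.8° Ω.
Step 4 — Source phasor: V = 220∠-115.1° V = -93.32 - j199.2 V.
Step 5 — Ohm's law: I = V / Z_total = (-93.32 - j199.2) / (865 - j26.6) = -0.1007 - j0.2334 A.
Step 6 — Convert to polar: |I| = 0.2542 A, ∠I = -113.3°.

I = 0.2542∠-113.3° A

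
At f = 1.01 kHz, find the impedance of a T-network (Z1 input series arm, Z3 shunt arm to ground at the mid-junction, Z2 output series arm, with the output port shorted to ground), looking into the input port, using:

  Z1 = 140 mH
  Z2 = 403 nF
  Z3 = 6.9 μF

Step 1 — Angular frequency: ω = 2π·f = 2π·1010 = 6346 rad/s.
Step 2 — Component impedances:
  Z1: Z = jωL = j·6346·0.14 = 0 + j888.4 Ω
  Z2: Z = 1/(jωC) = -j/(ω·C) = 0 - j391 Ω
  Z3: Z = 1/(jωC) = -j/(ω·C) = 0 - j22.84 Ω
Step 3 — With the output port shorted to ground, the output series arm Z2 runs from the junction to ground; the shunt arm Z3 also runs from the junction to ground. They appear in parallel: Z3 || Z2 = 0 - j21.58 Ω.
Step 4 — Series with input arm Z1: Z_in = Z1 + (Z3 || Z2) = 0 + j866.9 Ω = 866.9∠90.0° Ω.

Z = 0 + j866.9 Ω = 866.9∠90.0° Ω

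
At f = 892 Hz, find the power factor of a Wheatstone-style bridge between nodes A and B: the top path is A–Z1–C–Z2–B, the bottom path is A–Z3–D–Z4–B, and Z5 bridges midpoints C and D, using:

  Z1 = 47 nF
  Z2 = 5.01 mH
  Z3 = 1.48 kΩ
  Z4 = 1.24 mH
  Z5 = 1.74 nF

Step 1 — Angular frequency: ω = 2π·f = 2π·892 = 5605 rad/s.
Step 2 — Component impedances:
  Z1: Z = 1/(jωC) = -j/(ω·C) = 0 - j3796 Ω
  Z2: Z = jωL = j·5605·0.00501 = 0 + j28.08 Ω
  Z3: Z = R = 1480 Ω
  Z4: Z = jωL = j·5605·0.00124 = 0 + j6.95 Ω
  Z5: Z = 1/(jωC) = -j/(ω·C) = 0 - j1.025e+05 Ω
Step 3 — Bridge requires nodal analysis (the Z5 bridge couples midpoints C and D, so the two paths cannot be reduced to a simple series/parallel combination). Setting node B to ground and injecting 1 A at node A, the 3-node admittance system at A, C, D solves to V_A = Z_AB = 1286 - j499.2 Ω = 1380∠-21.2° Ω.
Step 4 — Power factor: PF = cos(φ) = Re(Z)/|Z| = 1286.31/1379.78 = 0.9323.
Step 5 — Type: Im(Z) = -499.2 ⇒ leading (phase φ = -21.2°).

PF = 0.9323 (leading, φ = -21.2°)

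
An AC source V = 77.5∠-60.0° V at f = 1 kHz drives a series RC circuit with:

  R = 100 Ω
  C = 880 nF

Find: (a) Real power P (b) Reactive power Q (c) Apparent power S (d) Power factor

Step 1 — Angular frequency: ω = 2π·f = 2π·1000 = 6283 rad/s.
Step 2 — Component impedances:
  R: Z = R = 100 Ω
  C: Z = 1/(jωC) = -j/(ω·C) = 0 - j180.9 Ω
Step 3 — Series combination: Z_total = R + C = 100 - j180.9 Ω = 206.7∠-61.1° Ω.
Step 4 — Source phasor: V = 77.5∠-60.0° V = 38.75 - j67.12 V.
Step 5 — Current: I = V / Z = 0.3749 + j0.006943 A = 0.375∠1.1° A.
Step 6 — Complex power: S = V·I* = 14.06 - j25.43 VA.
Step 7 — Real power: P = Re(S) = 14.06 W.
Step 8 — Reactive power: Q = Im(S) = -25.43 VAR.
Step 9 — Apparent power: |S| = 29.06 VA.
Step 10 — Power factor: PF = P/|S| = 0.4839 (leading).

(a) P = 14.06 W  (b) Q = -25.43 VAR  (c) S = 29.06 VA  (d) PF = 0.4839 (leading)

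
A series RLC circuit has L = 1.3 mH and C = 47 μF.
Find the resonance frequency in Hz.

Step 1 — Resonance condition Im(Z)=0 gives ω₀ = 1/√(LC).
Step 2 — ω₀ = 1/√(0.0013·4.7e-05) = 4046 rad/s.
Step 3 — f₀ = ω₀/(2π) = 643.9 Hz.

f₀ = 643.9 Hz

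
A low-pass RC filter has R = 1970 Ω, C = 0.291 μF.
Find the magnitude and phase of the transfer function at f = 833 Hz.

Step 1 — Angular frequency: ω = 2π·833 = 5234 rad/s.
Step 2 — Transfer function: H(jω) = 1/(1 + jωRC).
Step 3 — Denominator: 1 + jωRC = 1 + j·5234·1970·2.91e-07 = 1 + j3.
Step 4 — H = 0.09997 - j0.3.
Step 5 — Magnitude: |H| = 0.3162 (-10.0 dB); phase: φ = -71.6°.

|H| = 0.3162 (-10.0 dB), φ = -71.6°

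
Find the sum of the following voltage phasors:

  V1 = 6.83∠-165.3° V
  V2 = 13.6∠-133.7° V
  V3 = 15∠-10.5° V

Step 1 — Convert each phasor to rectangular form:
  V1 = 6.83·(cos(-165.3°) + j·sin(-165.3°)) = -6.606 - j1.733 V
  V2 = 13.6·(cos(-133.7°) + j·sin(-133.7°)) = -9.396 - j9.832 V
  V3 = 15·(cos(-10.5°) + j·sin(-10.5°)) = 14.75 - j2.734 V
Step 2 — Sum components: V_total = -1.254 - j14.3 V.
Step 3 — Convert to polar: |V_total| = 14.35 V, ∠V_total = -95.0°.

V_total = 14.35∠-95.0° V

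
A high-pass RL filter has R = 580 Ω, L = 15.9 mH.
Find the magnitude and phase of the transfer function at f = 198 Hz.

Step 1 — Angular frequency: ω = 2π·198 = 1244 rad/s.
Step 2 — Transfer function: H(jω) = jωL/(R + jωL).
Step 3 — Numerator jωL = j·19.78; denominator R + jωL = 580 + j19.78.
Step 4 — H = 0.001162 + j0.03407.
Step 5 — Magnitude: |H| = 0.03408 (-29.3 dB); phase: φ = 88.0°.

|H| = 0.03408 (-29.3 dB), φ = 88.0°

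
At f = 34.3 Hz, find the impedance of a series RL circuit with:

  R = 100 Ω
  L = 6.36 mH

Step 1 — Angular frequency: ω = 2π·f = 2π·34.3 = 215.5 rad/s.
Step 2 — Component impedances:
  R: Z = R = 100 Ω
  L: Z = jωL = j·215.5·0.00636 = 0 + j1.371 Ω
Step 3 — Series combination: Z_total = R + L = 100 + j1.371 Ω = 100∠0.8° Ω.

Z = 100 + j1.371 Ω = 100∠0.8° Ω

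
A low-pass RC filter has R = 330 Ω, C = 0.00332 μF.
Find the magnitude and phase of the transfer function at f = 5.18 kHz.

Step 1 — Angular frequency: ω = 2π·5180 = 3.255e+04 rad/s.
Step 2 — Transfer function: H(jω) = 1/(1 + jωRC).
Step 3 — Denominator: 1 + jωRC = 1 + j·3.255e+04·330·3.32e-09 = 1 + j0.03566.
Step 4 — H = 0.9987 - j0.03561.
Step 5 — Magnitude: |H| = 0.9994 (-0.0 dB); phase: φ = -2.0°.

|H| = 0.9994 (-0.0 dB), φ = -2.0°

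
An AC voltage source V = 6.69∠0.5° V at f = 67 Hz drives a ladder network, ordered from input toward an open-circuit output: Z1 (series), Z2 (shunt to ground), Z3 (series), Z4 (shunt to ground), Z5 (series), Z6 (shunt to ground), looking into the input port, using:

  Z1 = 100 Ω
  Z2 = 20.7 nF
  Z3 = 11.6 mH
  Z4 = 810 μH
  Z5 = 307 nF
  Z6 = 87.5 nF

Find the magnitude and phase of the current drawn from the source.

Step 1 — Angular frequency: ω = 2π·f = 2π·67 = 421 rad/s.
Step 2 — Component impedances:
  Z1: Z = R = 100 Ω
  Z2: Z = 1/(jωC) = -j/(ω·C) = 0 - j1.148e+05 Ω
  Z3: Z = jωL = j·421·0.0116 = 0 + j4.883 Ω
  Z4: Z = jωL = j·421·0.00081 = 0 + j0.341 Ω
  Z5: Z = 1/(jωC) = -j/(ω·C) = 0 - j7738 Ω
  Z6: Z = 1/(jωC) = -j/(ω·C) = 0 - j2.715e+04 Ω
Step 3 — Ladder network (open output): work backward from the far end, alternating series and parallel combinations. Z_in = 100 + j5.225 Ω = 100.1∠3.0° Ω.
Step 4 — Source phasor: V = 6.69∠0.5° V = 6.69 + j0.05838 V.
Step 5 — Ohm's law: I = V / Z_total = (6.69 + j0.05838) / (100 + j5.225) = 0.06675 - j0.002903 A.
Step 6 — Convert to polar: |I| = 0.06681 A, ∠I = -2.5°.

I = 0.06681∠-2.5° A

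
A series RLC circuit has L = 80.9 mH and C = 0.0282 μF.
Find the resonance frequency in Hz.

Step 1 — Resonance condition Im(Z)=0 gives ω₀ = 1/√(LC).
Step 2 — ω₀ = 1/√(0.0809·2.82e-08) = 2.094e+04 rad/s.
Step 3 — f₀ = ω₀/(2π) = 3332 Hz.

f₀ = 3332 Hz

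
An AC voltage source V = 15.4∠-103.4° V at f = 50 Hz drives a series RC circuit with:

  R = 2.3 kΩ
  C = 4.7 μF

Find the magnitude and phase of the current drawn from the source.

Step 1 — Angular frequency: ω = 2π·f = 2π·50 = 314.2 rad/s.
Step 2 — Component impedances:
  R: Z = R = 2300 Ω
  C: Z = 1/(jωC) = -j/(ω·C) = 0 - j677.3 Ω
Step 3 — Series combination: Z_total = R + C = 2300 - j677.3 Ω = 2398∠-16.4° Ω.
Step 4 — Source phasor: V = 15.4∠-103.4° V = -3.569 - j14.98 V.
Step 5 — Ohm's law: I = V / Z_total = (-3.569 - j14.98) / (2300 - j677.3) = 0.000337 - j0.006414 A.
Step 6 — Convert to polar: |I| = 0.006423 A, ∠I = -87.0°.

I = 0.006423∠-87.0° A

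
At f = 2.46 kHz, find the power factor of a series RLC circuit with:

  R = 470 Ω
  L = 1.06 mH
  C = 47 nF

Step 1 — Angular frequency: ω = 2π·f = 2π·2460 = 1.546e+04 rad/s.
Step 2 — Component impedances:
  R: Z = R = 470 Ω
  L: Z = jωL = j·1.546e+04·0.00106 = 0 + j16.38 Ω
  C: Z = 1/(jωC) = -j/(ω·C) = 0 - j1377 Ω
Step 3 — Series combination: Z_total = R + L + C = 470 - j1360 Ω = 1439∠-70.9° Ω.
Step 4 — Power factor: PF = cos(φ) = Re(Z)/|Z| = 470/1439 = 0.3266.
Step 5 — Type: Im(Z) = -1360 ⇒ leading (phase φ = -70.9°).

PF = 0.3266 (leading, φ = -70.9°)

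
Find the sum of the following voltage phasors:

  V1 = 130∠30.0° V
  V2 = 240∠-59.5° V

Step 1 — Convert each phasor to rectangular form:
  V1 = 130·(cos(30.0°) + j·sin(30.0°)) = 112.6 + j65 V
  V2 = 240·(cos(-59.5°) + j·sin(-59.5°)) = 121.8 - j206.8 V
Step 2 — Sum components: V_total = 234.4 - j141.8 V.
Step 3 — Convert to polar: |V_total| = 273.9 V, ∠V_total = -31.2°.

V_total = 273.9∠-31.2° V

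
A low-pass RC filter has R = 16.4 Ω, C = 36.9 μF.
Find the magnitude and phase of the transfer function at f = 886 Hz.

Step 1 — Angular frequency: ω = 2π·886 = 5567 rad/s.
Step 2 — Transfer function: H(jω) = 1/(1 + jωRC).
Step 3 — Denominator: 1 + jωRC = 1 + j·5567·16.4·3.69e-05 = 1 + j3.369.
Step 4 — H = 0.08098 - j0.2728.
Step 5 — Magnitude: |H| = 0.2846 (-10.9 dB); phase: φ = -73.5°.

|H| = 0.2846 (-10.9 dB), φ = -73.5°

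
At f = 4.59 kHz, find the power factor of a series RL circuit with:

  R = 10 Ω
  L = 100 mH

Step 1 — Angular frequency: ω = 2π·f = 2π·4590 = 2.884e+04 rad/s.
Step 2 — Component impedances:
  R: Z = R = 10 Ω
  L: Z = jωL = j·2.884e+04·0.1 = 0 + j2884 Ω
Step 3 — Series combination: Z_total = R + L = 10 + j2884 Ω = 2884∠89.8° Ω.
Step 4 — Power factor: PF = cos(φ) = Re(Z)/|Z| = 10/2884 = 0.003467.
Step 5 — Type: Im(Z) = 2884 ⇒ lagging (phase φ = 89.8°).

PF = 0.003467 (lagging, φ = 89.8°)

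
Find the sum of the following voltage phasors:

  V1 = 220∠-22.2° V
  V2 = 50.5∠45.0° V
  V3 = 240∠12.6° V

Step 1 — Convert each phasor to rectangular form:
  V1 = 220·(cos(-22.2°) + j·sin(-22.2°)) = 203.7 - j83.12 V
  V2 = 50.5·(cos(45.0°) + j·sin(45.0°)) = 35.71 + j35.71 V
  V3 = 240·(cos(12.6°) + j·sin(12.6°)) = 234.2 + j52.35 V
Step 2 — Sum components: V_total = 473.6 + j4.938 V.
Step 3 — Convert to polar: |V_total| = 473.6 V, ∠V_total = 0.6°.

V_total = 473.6∠0.6° V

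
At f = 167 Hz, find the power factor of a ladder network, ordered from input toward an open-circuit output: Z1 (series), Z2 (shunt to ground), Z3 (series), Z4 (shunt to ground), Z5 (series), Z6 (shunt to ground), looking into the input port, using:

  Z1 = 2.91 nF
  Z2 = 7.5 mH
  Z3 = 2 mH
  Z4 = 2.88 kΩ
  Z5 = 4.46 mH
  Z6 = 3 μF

Step 1 — Angular frequency: ω = 2π·f = 2π·167 = 1049 rad/s.
Step 2 — Component impedances:
  Z1: Z = 1/(jωC) = -j/(ω·C) = 0 - j3.275e+05 Ω
  Z2: Z = jωL = j·1049·0.0075 = 0 + j7.87 Ω
  Z3: Z = jωL = j·1049·0.002 = 0 + j2.099 Ω
  Z4: Z = R = 2880 Ω
  Z5: Z = jωL = j·1049·0.00446 = 0 + j4.68 Ω
  Z6: Z = 1/(jωC) = -j/(ω·C) = 0 - j317.7 Ω
Step 3 — Ladder network (open output): work backward from the far end, alternating series and parallel combinations. Z_in = 0.02294 - j3.275e+05 Ω = 3.275e+05∠-90.0° Ω.
Step 4 — Power factor: PF = cos(φ) = Re(Z)/|Z| = 0.02294/3.275e+05 = 7.005e-08.
Step 5 — Type: Im(Z) = -3.275e+05 ⇒ leading (phase φ = -90.0°).

PF = 7.005e-08 (leading, φ = -90.0°)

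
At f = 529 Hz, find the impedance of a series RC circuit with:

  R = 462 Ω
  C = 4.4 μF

Step 1 — Angular frequency: ω = 2π·f = 2π·529 = 3324 rad/s.
Step 2 — Component impedances:
  R: Z = R = 462 Ω
  C: Z = 1/(jωC) = -j/(ω·C) = 0 - j68.38 Ω
Step 3 — Series combination: Z_total = R + C = 462 - j68.38 Ω = 467∠-8.4° Ω.

Z = 462 - j68.38 Ω = 467∠-8.4° Ω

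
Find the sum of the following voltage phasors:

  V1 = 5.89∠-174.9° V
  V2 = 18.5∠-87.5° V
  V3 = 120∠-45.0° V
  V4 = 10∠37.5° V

Step 1 — Convert each phasor to rectangular form:
  V1 = 5.89·(cos(-174.9°) + j·sin(-174.9°)) = -5.867 - j0.5236 V
  V2 = 18.5·(cos(-87.5°) + j·sin(-87.5°)) = 0.807 - j18.48 V
  V3 = 120·(cos(-45.0°) + j·sin(-45.0°)) = 84.85 - j84.85 V
  V4 = 10·(cos(37.5°) + j·sin(37.5°)) = 7.934 + j6.088 V
Step 2 — Sum components: V_total = 87.73 - j97.77 V.
Step 3 — Convert to polar: |V_total| = 131.4 V, ∠V_total = -48.1°.

V_total = 131.4∠-48.1° V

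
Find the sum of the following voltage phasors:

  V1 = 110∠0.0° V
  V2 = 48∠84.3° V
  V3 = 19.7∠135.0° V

Step 1 — Convert each phasor to rectangular form:
  V1 = 110·(cos(0.0°) + j·sin(0.0°)) = 110 V
  V2 = 48·(cos(84.3°) + j·sin(84.3°)) = 4.767 + j47.76 V
  V3 = 19.7·(cos(135.0°) + j·sin(135.0°)) = -13.93 + j13.93 V
Step 2 — Sum components: V_total = 100.8 + j61.69 V.
Step 3 — Convert to polar: |V_total| = 118.2 V, ∠V_total = 31.5°.

V_total = 118.2∠31.5° V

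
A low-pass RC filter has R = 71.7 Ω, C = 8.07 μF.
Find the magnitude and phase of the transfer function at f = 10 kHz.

Step 1 — Angular frequency: ω = 2π·1e+04 = 6.283e+04 rad/s.
Step 2 — Transfer function: H(jω) = 1/(1 + jωRC).
Step 3 — Denominator: 1 + jωRC = 1 + j·6.283e+04·71.7·8.07e-06 = 1 + j36.36.
Step 4 — H = 0.000756 - j0.02749.
Step 5 — Magnitude: |H| = 0.0275 (-31.2 dB); phase: φ = -88.4°.

|H| = 0.0275 (-31.2 dB), φ = -88.4°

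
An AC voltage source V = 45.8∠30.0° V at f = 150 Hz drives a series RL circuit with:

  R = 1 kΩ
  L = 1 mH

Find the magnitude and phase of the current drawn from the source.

Step 1 — Angular frequency: ω = 2π·f = 2π·150 = 942.5 rad/s.
Step 2 — Component impedances:
  R: Z = R = 1000 Ω
  L: Z = jωL = j·942.5·0.001 = 0 + j0.9425 Ω
Step 3 — Series combination: Z_total = R + L = 1000 + j0.9425 Ω = 1000∠0.1° Ω.
Step 4 — Source phasor: V = 45.8∠30.0° V = 39.66 + j22.9 V.
Step 5 — Ohm's law: I = V / Z_total = (39.66 + j22.9) / (1000 + j0.9425) = 0.03969 + j0.02286 A.
Step 6 — Convert to polar: |I| = 0.0458 A, ∠I = 29.9°.

I = 0.0458∠29.9° A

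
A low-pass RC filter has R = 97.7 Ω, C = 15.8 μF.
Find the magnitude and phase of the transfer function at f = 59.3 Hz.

Step 1 — Angular frequency: ω = 2π·59.3 = 372.6 rad/s.
Step 2 — Transfer function: H(jω) = 1/(1 + jωRC).
Step 3 — Denominator: 1 + jωRC = 1 + j·372.6·97.7·1.58e-05 = 1 + j0.5752.
Step 4 — H = 0.7514 - j0.4322.
Step 5 — Magnitude: |H| = 0.8668 (-1.2 dB); phase: φ = -29.9°.

|H| = 0.8668 (-1.2 dB), φ = -29.9°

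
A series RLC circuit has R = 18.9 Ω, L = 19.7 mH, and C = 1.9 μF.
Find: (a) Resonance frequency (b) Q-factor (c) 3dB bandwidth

Step 1 — Resonance: ω₀ = 1/√(LC) = 1/√(0.0197·1.9e-06) = 5169 rad/s.
Step 2 — f₀ = ω₀/(2π) = 822.6 Hz.
Step 3 — Series Q: Q = ω₀L/R = 5169·0.0197/18.9 = 5.388.
Step 4 — Bandwidth: Δω = ω₀/Q = 959.4 rad/s; BW = Δω/(2π) = 152.7 Hz.

(a) f₀ = 822.6 Hz  (b) Q = 5.388  (c) BW = 152.7 Hz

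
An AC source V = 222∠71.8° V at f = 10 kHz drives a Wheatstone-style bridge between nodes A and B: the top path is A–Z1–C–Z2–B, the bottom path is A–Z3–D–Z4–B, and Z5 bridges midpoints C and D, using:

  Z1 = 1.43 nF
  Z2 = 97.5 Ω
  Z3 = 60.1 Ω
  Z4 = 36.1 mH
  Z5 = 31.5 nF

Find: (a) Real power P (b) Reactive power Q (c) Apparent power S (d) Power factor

Step 1 — Angular frequency: ω = 2π·f = 2π·1e+04 = 6.283e+04 rad/s.
Step 2 — Component impedances:
  Z1: Z = 1/(jωC) = -j/(ω·C) = 0 - j1.113e+04 Ω
  Z2: Z = R = 97.5 Ω
  Z3: Z = R = 60.1 Ω
  Z4: Z = jωL = j·6.283e+04·0.0361 = 0 + j2268 Ω
  Z5: Z = 1/(jωC) = -j/(ω·C) = 0 - j505.3 Ω
Step 3 — Bridge requires nodal analysis (the Z5 bridge couples midpoints C and D, so the two paths cannot be reduced to a simple series/parallel combination). Setting node B to ground and injecting 1 A at node A, the 3-node admittance system at A, C, D solves to V_A = Z_AB = 210.6 - j606.2 Ω = 641.8∠-70.8° Ω.
Step 4 — Source phasor: V = 222∠71.8° V = 69.34 + j210.9 V.
Step 5 — Current: I = V / Z = -0.2749 + j0.2099 A = 0.3459∠142.6° A.
Step 6 — Complex power: S = V·I* = 25.21 - j72.54 VA.
Step 7 — Real power: P = Re(S) = 25.21 W.
Step 8 — Reactive power: Q = Im(S) = -72.54 VAR.
Step 9 — Apparent power: |S| = 76.79 VA.
Step 10 — Power factor: PF = P/|S| = 0.3282 (leading).

(a) P = 25.21 W  (b) Q = -72.54 VAR  (c) S = 76.79 VA  (d) PF = 0.3282 (leading)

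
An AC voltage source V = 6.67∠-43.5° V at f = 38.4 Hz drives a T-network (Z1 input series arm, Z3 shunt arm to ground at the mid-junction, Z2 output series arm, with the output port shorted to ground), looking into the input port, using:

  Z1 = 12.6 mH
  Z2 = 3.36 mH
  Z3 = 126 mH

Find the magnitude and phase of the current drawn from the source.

Step 1 — Angular frequency: ω = 2π·f = 2π·38.4 = 241.3 rad/s.
Step 2 — Component impedances:
  Z1: Z = jωL = j·241.3·0.0126 = 0 + j3.04 Ω
  Z2: Z = jωL = j·241.3·0.00336 = 0 + j0.8107 Ω
  Z3: Z = jωL = j·241.3·0.126 = 0 + j30.4 Ω
Step 3 — With the output port shorted to ground, the output series arm Z2 runs from the junction to ground; the shunt arm Z3 also runs from the junction to ground. They appear in parallel: Z3 || Z2 = 0 + j0.7896 Ω.
Step 4 — Series with input arm Z1: Z_in = Z1 + (Z3 || Z2) = 0 + j3.83 Ω = 3.83∠90.0° Ω.
Step 5 — Source phasor: V = 6.67∠-43.5° V = 4.838 - j4.591 V.
Step 6 — Ohm's law: I = V / Z_total = (4.838 - j4.591) / (0 + j3.83) = -1.199 - j1.263 A.
Step 7 — Convert to polar: |I| = 1.742 A, ∠I = -133.5°.

I = 1.742∠-133.5° A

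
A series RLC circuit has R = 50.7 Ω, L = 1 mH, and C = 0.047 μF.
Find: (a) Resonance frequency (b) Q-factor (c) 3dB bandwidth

Step 1 — Resonance condition Im(Z)=0 gives ω₀ = 1/√(LC).
Step 2 — ω₀ = 1/√(0.001·4.7e-08) = 1.459e+05 rad/s.
Step 3 — f₀ = ω₀/(2π) = 2.322e+04 Hz.
Step 4 — Series Q: Q = ω₀L/R = 1.459e+05·0.001/50.7 = 2.877.
Step 5 — 3dB bandwidth: Δω = ω₀/Q = 5.07e+04 rad/s; BW = Δω/(2π) = 8069 Hz.

(a) f₀ = 2.322e+04 Hz  (b) Q = 2.877  (c) BW = 8069 Hz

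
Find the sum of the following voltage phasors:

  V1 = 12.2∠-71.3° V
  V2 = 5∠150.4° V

Step 1 — Convert each phasor to rectangular form:
  V1 = 12.2·(cos(-71.3°) + j·sin(-71.3°)) = 3.911 - j11.56 V
  V2 = 5·(cos(150.4°) + j·sin(150.4°)) = -4.347 + j2.47 V
Step 2 — Sum components: V_total = -0.436 - j9.086 V.
Step 3 — Convert to polar: |V_total| = 9.097 V, ∠V_total = -92.7°.

V_total = 9.097∠-92.7° V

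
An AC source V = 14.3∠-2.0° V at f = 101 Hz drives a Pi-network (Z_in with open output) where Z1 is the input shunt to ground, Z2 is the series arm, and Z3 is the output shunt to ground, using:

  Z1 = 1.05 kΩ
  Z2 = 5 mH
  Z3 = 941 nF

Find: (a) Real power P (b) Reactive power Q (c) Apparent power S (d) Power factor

Step 1 — Angular frequency: ω = 2π·f = 2π·101 = 634.6 rad/s.
Step 2 — Component impedances:
  Z1: Z = R = 1050 Ω
  Z2: Z = jωL = j·634.6·0.005 = 0 + j3.173 Ω
  Z3: Z = 1/(jωC) = -j/(ω·C) = 0 - j1675 Ω
Step 3 — With open output, the series arm Z2 and the output shunt Z3 appear in series to ground: Z2 + Z3 = 0 - j1671 Ω.
Step 4 — Parallel with input shunt Z1: Z_in = Z1 || (Z2 + Z3) = 752.9 - j473 Ω = 889.1∠-32.1° Ω.
Step 5 — Source phasor: V = 14.3∠-2.0° V = 14.29 - j0.4991 V.
Step 6 — Current: I = V / Z = 0.01391 + j0.008075 A = 0.01608∠30.1° A.
Step 7 — Complex power: S = V·I* = 0.1948 - j0.1223 VA.
Step 8 — Real power: P = Re(S) = 0.1948 W.
Step 9 — Reactive power: Q = Im(S) = -0.1223 VAR.
Step 10 — Apparent power: |S| = 0.23 VA.
Step 11 — Power factor: PF = P/|S| = 0.8468 (leading).

(a) P = 0.1948 W  (b) Q = -0.1223 VAR  (c) S = 0.23 VA  (d) PF = 0.8468 (leading)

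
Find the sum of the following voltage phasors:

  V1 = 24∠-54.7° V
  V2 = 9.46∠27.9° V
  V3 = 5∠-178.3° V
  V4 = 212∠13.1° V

Step 1 — Convert each phasor to rectangular form:
  V1 = 24·(cos(-54.7°) + j·sin(-54.7°)) = 13.87 - j19.59 V
  V2 = 9.46·(cos(27.9°) + j·sin(27.9°)) = 8.36 + j4.427 V
  V3 = 5·(cos(-178.3°) + j·sin(-178.3°)) = -4.998 - j0.1483 V
  V4 = 212·(cos(13.1°) + j·sin(13.1°)) = 206.5 + j48.05 V
Step 2 — Sum components: V_total = 223.7 + j32.74 V.
Step 3 — Convert to polar: |V_total| = 226.1 V, ∠V_total = 8.3°.

V_total = 226.1∠8.3° V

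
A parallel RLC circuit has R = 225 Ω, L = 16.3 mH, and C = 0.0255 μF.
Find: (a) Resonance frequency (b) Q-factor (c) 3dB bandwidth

Step 1 — Resonance: ω₀ = 1/√(LC) = 1/√(0.0163·2.55e-08) = 4.905e+04 rad/s.
Step 2 — f₀ = ω₀/(2π) = 7806 Hz.
Step 3 — Parallel Q: Q = R/(ω₀L) = 225/(4.905e+04·0.0163) = 0.2814.
Step 4 — Bandwidth: Δω = ω₀/Q = 1.743e+05 rad/s; BW = Δω/(2π) = 2.774e+04 Hz.

(a) f₀ = 7806 Hz  (b) Q = 0.2814  (c) BW = 2.774e+04 Hz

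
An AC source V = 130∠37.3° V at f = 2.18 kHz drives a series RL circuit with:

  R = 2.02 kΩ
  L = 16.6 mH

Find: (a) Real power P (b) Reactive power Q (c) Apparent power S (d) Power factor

Step 1 — Angular frequency: ω = 2π·f = 2π·2180 = 1.37e+04 rad/s.
Step 2 — Component impedances:
  R: Z = R = 2020 Ω
  L: Z = jωL = j·1.37e+04·0.0166 = 0 + j227.4 Ω
Step 3 — Series combination: Z_total = R + L = 2020 + j227.4 Ω = 2033∠6.4° Ω.
Step 4 — Source phasor: V = 130∠37.3° V = 103.4 + j78.78 V.
Step 5 — Current: I = V / Z = 0.05489 + j0.03282 A = 0.06395∠30.9° A.
Step 6 — Complex power: S = V·I* = 8.262 + j0.93 VA.
Step 7 — Real power: P = Re(S) = 8.262 W.
Step 8 — Reactive power: Q = Im(S) = 0.93 VAR.
Step 9 — Apparent power: |S| = 8.314 VA.
Step 10 — Power factor: PF = P/|S| = 0.9937 (lagging).

(a) P = 8.262 W  (b) Q = 0.93 VAR  (c) S = 8.314 VA  (d) PF = 0.9937 (lagging)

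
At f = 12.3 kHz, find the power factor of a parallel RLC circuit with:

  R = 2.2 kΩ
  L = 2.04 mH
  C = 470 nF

Step 1 — Angular frequency: ω = 2π·f = 2π·1.23e+04 = 7.728e+04 rad/s.
Step 2 — Component impedances:
  R: Z = R = 2200 Ω
  L: Z = jωL = j·7.728e+04·0.00204 = 0 + j157.7 Ω
  C: Z = 1/(jωC) = -j/(ω·C) = 0 - j27.53 Ω
Step 3 — Parallel combination: 1/Z_total = 1/R + 1/L + 1/C; Z_total = 0.5056 - j33.35 Ω = 33.35∠-89.1° Ω.
Step 4 — Power factor: PF = cos(φ) = Re(Z)/|Z| = 0.5056/33.35 = 0.01516.
Step 5 — Type: Im(Z) = -33.35 ⇒ leading (phase φ = -89.1°).

PF = 0.01516 (leading, φ = -89.1°)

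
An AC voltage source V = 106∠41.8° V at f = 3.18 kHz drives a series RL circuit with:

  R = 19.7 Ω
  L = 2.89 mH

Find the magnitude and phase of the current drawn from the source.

Step 1 — Angular frequency: ω = 2π·f = 2π·3180 = 1.998e+04 rad/s.
Step 2 — Component impedances:
  R: Z = R = 19.7 Ω
  L: Z = jωL = j·1.998e+04·0.00289 = 0 + j57.74 Ω
Step 3 — Series combination: Z_total = R + L = 19.7 + j57.74 Ω = 61.01∠71.2° Ω.
Step 4 — Source phasor: V = 106∠41.8° V = 79.02 + j70.65 V.
Step 5 — Ohm's law: I = V / Z_total = (79.02 + j70.65) / (19.7 + j57.74) = 1.514 - j0.8519 A.
Step 6 — Convert to polar: |I| = 1.737 A, ∠I = -29.4°.

I = 1.737∠-29.4° A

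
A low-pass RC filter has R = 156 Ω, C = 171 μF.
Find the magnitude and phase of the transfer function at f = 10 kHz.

Step 1 — Angular frequency: ω = 2π·1e+04 = 6.283e+04 rad/s.
Step 2 — Transfer function: H(jω) = 1/(1 + jωRC).
Step 3 — Denominator: 1 + jωRC = 1 + j·6.283e+04·156·0.000171 = 1 + j1676.
Step 4 — H = 3.56e-07 - j0.0005966.
Step 5 — Magnitude: |H| = 0.0005966 (-64.5 dB); phase: φ = -90.0°.

|H| = 0.0005966 (-64.5 dB), φ = -90.0°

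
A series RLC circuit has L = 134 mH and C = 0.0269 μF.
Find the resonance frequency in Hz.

Step 1 — Resonance condition Im(Z)=0 gives ω₀ = 1/√(LC).
Step 2 — ω₀ = 1/√(0.134·2.69e-08) = 1.666e+04 rad/s.
Step 3 — f₀ = ω₀/(2π) = 2651 Hz.

f₀ = 2651 Hz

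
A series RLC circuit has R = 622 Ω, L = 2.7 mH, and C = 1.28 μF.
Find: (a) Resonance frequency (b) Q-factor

Step 1 — Resonance condition Im(Z)=0 gives ω₀ = 1/√(LC).
Step 2 — ω₀ = 1/√(0.0027·1.28e-06) = 1.701e+04 rad/s.
Step 3 — f₀ = ω₀/(2π) = 2707 Hz.
Step 4 — Series Q: Q = ω₀L/R = 1.701e+04·0.0027/622 = 0.07384.

(a) f₀ = 2707 Hz  (b) Q = 0.07384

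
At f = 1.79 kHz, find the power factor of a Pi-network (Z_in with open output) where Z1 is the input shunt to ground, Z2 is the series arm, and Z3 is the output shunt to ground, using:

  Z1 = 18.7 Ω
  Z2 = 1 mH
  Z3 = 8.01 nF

Step 1 — Angular frequency: ω = 2π·f = 2π·1790 = 1.125e+04 rad/s.
Step 2 — Component impedances:
  Z1: Z = R = 18.7 Ω
  Z2: Z = jωL = j·1.125e+04·0.001 = 0 + j11.25 Ω
  Z3: Z = 1/(jωC) = -j/(ω·C) = 0 - j1.11e+04 Ω
Step 3 — With open output, the series arm Z2 and the output shunt Z3 appear in series to ground: Z2 + Z3 = 0 - j1.109e+04 Ω.
Step 4 — Parallel with input shunt Z1: Z_in = Z1 || (Z2 + Z3) = 18.7 - j0.03153 Ω = 18.7∠-0.1° Ω.
Step 5 — Power factor: PF = cos(φ) = Re(Z)/|Z| = 18.7/18.7 = 1.
Step 6 — Type: Im(Z) = -0.03153 ⇒ leading (phase φ = -0.1°).

PF = 1 (leading, φ = -0.1°)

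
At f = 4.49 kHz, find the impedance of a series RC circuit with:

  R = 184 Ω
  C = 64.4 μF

Step 1 — Angular frequency: ω = 2π·f = 2π·4490 = 2.821e+04 rad/s.
Step 2 — Component impedances:
  R: Z = R = 184 Ω
  C: Z = 1/(jωC) = -j/(ω·C) = 0 - j0.5504 Ω
Step 3 — Series combination: Z_total = R + C = 184 - j0.5504 Ω = 184∠-0.2° Ω.

Z = 184 - j0.5504 Ω = 184∠-0.2° Ω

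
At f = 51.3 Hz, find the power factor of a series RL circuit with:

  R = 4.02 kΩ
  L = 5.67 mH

Step 1 — Angular frequency: ω = 2π·f = 2π·51.3 = 322.3 rad/s.
Step 2 — Component impedances:
  R: Z = R = 4020 Ω
  L: Z = jωL = j·322.3·0.00567 = 0 + j1.828 Ω
Step 3 — Series combination: Z_total = R + L = 4020 + j1.828 Ω = 4020∠0.0° Ω.
Step 4 — Power factor: PF = cos(φ) = Re(Z)/|Z| = 4020/4020 = 1.
Step 5 — Type: Im(Z) = 1.828 ⇒ lagging (phase φ = 0.0°).

PF = 1 (lagging, φ = 0.0°)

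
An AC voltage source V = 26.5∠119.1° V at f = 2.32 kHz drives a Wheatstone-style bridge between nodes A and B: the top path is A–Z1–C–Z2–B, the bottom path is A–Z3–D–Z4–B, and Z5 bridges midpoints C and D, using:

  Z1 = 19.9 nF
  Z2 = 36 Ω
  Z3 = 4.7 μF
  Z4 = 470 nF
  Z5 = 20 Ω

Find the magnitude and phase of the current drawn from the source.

Step 1 — Angular frequency: ω = 2π·f = 2π·2320 = 1.458e+04 rad/s.
Step 2 — Component impedances:
  Z1: Z = 1/(jωC) = -j/(ω·C) = 0 - j3447 Ω
  Z2: Z = R = 36 Ω
  Z3: Z = 1/(jωC) = -j/(ω·C) = 0 - j14.6 Ω
  Z4: Z = 1/(jωC) = -j/(ω·C) = 0 - j146 Ω
  Z5: Z = R = 20 Ω
Step 3 — Bridge requires nodal analysis (the Z5 bridge couples midpoints C and D, so the two paths cannot be reduced to a simple series/parallel combination). Setting node B to ground and injecting 1 A at node A, the 3-node admittance system at A, C, D solves to V_A = Z_AB = 48.6 - j33.28 Ω = 58.9∠-34.4° Ω.
Step 4 — Source phasor: V = 26.5∠119.1° V = -12.89 + j23.15 V.
Step 5 — Ohm's law: I = V / Z_total = (-12.89 + j23.15) / (48.6 - j33.28) = -0.4026 + j0.2007 A.
Step 6 — Convert to polar: |I| = 0.4499 A, ∠I = 153.5°.

I = 0.4499∠153.5° A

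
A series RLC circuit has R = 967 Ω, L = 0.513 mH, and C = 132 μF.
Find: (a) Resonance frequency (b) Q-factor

Step 1 — Resonance condition Im(Z)=0 gives ω₀ = 1/√(LC).
Step 2 — ω₀ = 1/√(0.000513·0.000132) = 3843 rad/s.
Step 3 — f₀ = ω₀/(2π) = 611.6 Hz.
Step 4 — Series Q: Q = ω₀L/R = 3843·0.000513/967 = 0.002039.

(a) f₀ = 611.6 Hz  (b) Q = 0.002039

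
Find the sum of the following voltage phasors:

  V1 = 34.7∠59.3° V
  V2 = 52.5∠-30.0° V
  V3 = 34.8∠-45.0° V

Step 1 — Convert each phasor to rectangular form:
  V1 = 34.7·(cos(59.3°) + j·sin(59.3°)) = 17.72 + j29.84 V
  V2 = 52.5·(cos(-30.0°) + j·sin(-30.0°)) = 45.47 - j26.25 V
  V3 = 34.8·(cos(-45.0°) + j·sin(-45.0°)) = 24.61 - j24.61 V
Step 2 — Sum components: V_total = 87.79 - j21.02 V.
Step 3 — Convert to polar: |V_total| = 90.27 V, ∠V_total = -13.5°.

V_total = 90.27∠-13.5° V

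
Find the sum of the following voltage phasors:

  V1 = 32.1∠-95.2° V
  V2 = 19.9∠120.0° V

Step 1 — Convert each phasor to rectangular form:
  V1 = 32.1·(cos(-95.2°) + j·sin(-95.2°)) = -2.909 - j31.97 V
  V2 = 19.9·(cos(120.0°) + j·sin(120.0°)) = -9.95 + j17.23 V
Step 2 — Sum components: V_total = -12.86 - j14.73 V.
Step 3 — Convert to polar: |V_total| = 19.56 V, ∠V_total = -131.1°.

V_total = 19.56∠-131.1° V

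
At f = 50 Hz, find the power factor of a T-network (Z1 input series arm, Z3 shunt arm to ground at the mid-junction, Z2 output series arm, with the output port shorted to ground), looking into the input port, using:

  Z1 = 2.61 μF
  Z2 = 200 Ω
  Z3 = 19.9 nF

Step 1 — Angular frequency: ω = 2π·f = 2π·50 = 314.2 rad/s.
Step 2 — Component impedances:
  Z1: Z = 1/(jωC) = -j/(ω·C) = 0 - j1220 Ω
  Z2: Z = R = 200 Ω
  Z3: Z = 1/(jωC) = -j/(ω·C) = 0 - j1.6e+05 Ω
Step 3 — With the output port shorted to ground, the output series arm Z2 runs from the junction to ground; the shunt arm Z3 also runs from the junction to ground. They appear in parallel: Z3 || Z2 = 200 - j0.2501 Ω.
Step 4 — Series with input arm Z1: Z_in = Z1 + (Z3 || Z2) = 200 - j1220 Ω = 1236∠-80.7° Ω.
Step 5 — Power factor: PF = cos(φ) = Re(Z)/|Z| = 200/1236 = 0.1618.
Step 6 — Type: Im(Z) = -1220 ⇒ leading (phase φ = -80.7°).

PF = 0.1618 (leading, φ = -80.7°)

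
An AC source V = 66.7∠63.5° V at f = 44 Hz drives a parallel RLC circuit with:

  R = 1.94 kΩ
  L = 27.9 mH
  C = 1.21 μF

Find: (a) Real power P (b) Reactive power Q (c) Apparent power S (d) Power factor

Step 1 — Angular frequency: ω = 2π·f = 2π·44 = 276.5 rad/s.
Step 2 — Component impedances:
  R: Z = R = 1940 Ω
  L: Z = jωL = j·276.5·0.0279 = 0 + j7.713 Ω
  C: Z = 1/(jωC) = -j/(ω·C) = 0 - j2989 Ω
Step 3 — Parallel combination: 1/Z_total = 1/R + 1/L + 1/C; Z_total = 0.03083 + j7.733 Ω = 7.733∠89.8° Ω.
Step 4 — Source phasor: V = 66.7∠63.5° V = 29.76 + j59.69 V.
Step 5 — Current: I = V / Z = 7.734 - j3.818 A = 8.625∠-26.3° A.
Step 6 — Complex power: S = V·I* = 2.293 + j575.3 VA.
Step 7 — Real power: P = Re(S) = 2.293 W.
Step 8 — Reactive power: Q = Im(S) = 575.3 VAR.
Step 9 — Apparent power: |S| = 575.3 VA.
Step 10 — Power factor: PF = P/|S| = 0.003986 (lagging).

(a) P = 2.293 W  (b) Q = 575.3 VAR  (c) S = 575.3 VA  (d) PF = 0.003986 (lagging)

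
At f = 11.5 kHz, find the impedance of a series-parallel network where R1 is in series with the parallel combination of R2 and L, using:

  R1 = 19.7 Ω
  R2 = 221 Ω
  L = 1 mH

Step 1 — Angular frequency: ω = 2π·f = 2π·1.15e+04 = 7.226e+04 rad/s.
Step 2 — Component impedances:
  R1: Z = R = 19.7 Ω
  R2: Z = R = 221 Ω
  L: Z = jωL = j·7.226e+04·0.001 = 0 + j72.26 Ω
Step 3 — Parallel branch: R2 || L = 1/(1/R2 + 1/L) = 21.34 + j65.28 Ω.
Step 4 — Series with R1: Z_total = R1 + (R2 || L) = 41.04 + j65.28 Ω = 77.11∠57.8° Ω.

Z = 41.04 + j65.28 Ω = 77.11∠57.8° Ω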